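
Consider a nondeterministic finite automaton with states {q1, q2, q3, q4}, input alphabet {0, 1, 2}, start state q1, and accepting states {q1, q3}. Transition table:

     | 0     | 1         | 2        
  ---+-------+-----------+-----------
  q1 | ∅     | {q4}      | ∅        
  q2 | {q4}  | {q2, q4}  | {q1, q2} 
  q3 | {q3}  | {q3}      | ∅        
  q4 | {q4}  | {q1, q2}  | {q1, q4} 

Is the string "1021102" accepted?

Yes

Start in {q1}.
Read '1': q1→{q4}; now {q4}.
Read '0': q4→{q4}; now {q4}.
Read '2': q4→{q1, q4}; now {q1, q4}.
Read '1': q1→{q4}, q4→{q1, q2}; now {q1, q2, q4}.
Read '1': q1→{q4}, q2→{q2, q4}, q4→{q1, q2}; now {q1, q2, q4}.
Read '0': q1→∅, q2→{q4}, q4→{q4}; now {q4}.
Read '2': q4→{q1, q4}; now {q1, q4}.
The final set {q1, q4} contains the accepting state q1.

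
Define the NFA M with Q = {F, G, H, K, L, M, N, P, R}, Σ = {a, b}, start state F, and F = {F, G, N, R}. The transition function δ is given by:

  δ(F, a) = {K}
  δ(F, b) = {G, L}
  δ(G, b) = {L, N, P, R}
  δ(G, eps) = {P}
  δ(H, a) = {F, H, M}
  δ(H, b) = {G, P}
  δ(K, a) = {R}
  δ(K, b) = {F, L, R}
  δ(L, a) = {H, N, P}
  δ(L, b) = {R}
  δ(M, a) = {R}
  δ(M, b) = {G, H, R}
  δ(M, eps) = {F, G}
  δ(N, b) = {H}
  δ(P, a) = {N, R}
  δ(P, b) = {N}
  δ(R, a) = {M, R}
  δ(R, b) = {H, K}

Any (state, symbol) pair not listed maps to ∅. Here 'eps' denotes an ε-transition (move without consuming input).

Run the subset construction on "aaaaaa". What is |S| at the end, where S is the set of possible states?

Start in {F}.
Read 'a': F→{K}; now {K}.
Read 'a': K→{R}; now {R}.
Read 'a': R→{M, R}; union {M, R}; ε-closure = {F, G, M, P, R}.
Read 'a': F→{K}, G→∅, M→{R}, P→{N, R}, R→{M, R}; union {K, M, N, R}; ε-closure = {F, G, K, M, N, P, R}.
Read 'a': F→{K}, G→∅, K→{R}, M→{R}, N→∅, P→{N, R}, R→{M, R}; union {K, M, N, R}; ε-closure = {F, G, K, M, N, P, R}.
Read 'a': F→{K}, G→∅, K→{R}, M→{R}, N→∅, P→{N, R}, R→{M, R}; union {K, M, N, R}; ε-closure = {F, G, K, M, N, P, R}.
That set has 7 states.

7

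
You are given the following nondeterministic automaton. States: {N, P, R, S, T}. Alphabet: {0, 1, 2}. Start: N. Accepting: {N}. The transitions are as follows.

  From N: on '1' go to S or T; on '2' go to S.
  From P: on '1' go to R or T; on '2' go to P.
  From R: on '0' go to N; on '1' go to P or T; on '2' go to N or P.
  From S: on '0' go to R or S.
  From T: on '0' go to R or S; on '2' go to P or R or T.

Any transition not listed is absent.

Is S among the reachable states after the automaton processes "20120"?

Yes

Start in {N}.
Read '2': {N} → {S}.
Read '0': {S} → {R, S}.
Read '1': {R, S} → {P, T}.
Read '2': {P, T} → {P, R, T}.
Read '0': {P, R, T} → {N, R, S}.
State S is in {N, R, S}.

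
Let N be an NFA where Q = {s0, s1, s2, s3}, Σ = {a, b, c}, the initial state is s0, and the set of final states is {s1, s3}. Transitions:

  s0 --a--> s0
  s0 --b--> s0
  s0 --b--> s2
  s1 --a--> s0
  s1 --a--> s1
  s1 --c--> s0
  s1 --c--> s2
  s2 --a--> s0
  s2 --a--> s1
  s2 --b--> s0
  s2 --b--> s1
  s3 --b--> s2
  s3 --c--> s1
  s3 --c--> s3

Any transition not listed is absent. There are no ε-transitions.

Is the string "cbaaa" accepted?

Start in {s0}.
Read 'c': {s0} → ∅.
The set is empty and remains empty for the remaining 4 symbols.
The final set ∅ contains no accepting state.

No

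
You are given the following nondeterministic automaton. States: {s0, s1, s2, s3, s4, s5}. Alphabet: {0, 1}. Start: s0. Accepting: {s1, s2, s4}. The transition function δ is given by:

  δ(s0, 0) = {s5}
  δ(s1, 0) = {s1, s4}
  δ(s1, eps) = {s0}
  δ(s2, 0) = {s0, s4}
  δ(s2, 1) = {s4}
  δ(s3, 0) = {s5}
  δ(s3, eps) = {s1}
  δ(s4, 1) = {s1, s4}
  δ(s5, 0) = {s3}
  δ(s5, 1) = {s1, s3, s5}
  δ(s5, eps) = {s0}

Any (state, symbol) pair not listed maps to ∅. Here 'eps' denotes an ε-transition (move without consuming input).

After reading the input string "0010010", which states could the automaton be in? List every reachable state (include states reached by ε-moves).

Start in {s0}.
Read '0': s0→{s5}; union {s5}; ε-closure = {s0, s5}.
Read '0': s0→{s5}, s5→{s3}; union {s3, s5}; ε-closure = {s0, s1, s3, s5}.
Read '1': s0→∅, s1→∅, s3→∅, s5→{s1, s3, s5}; union {s1, s3, s5}; ε-closure = {s0, s1, s3, s5}.
Read '0': s0→{s5}, s1→{s1, s4}, s3→{s5}, s5→{s3}; union {s1, s3, s4, s5}; ε-closure = {s0, s1, s3, s4, s5}.
Read '0': s0→{s5}, s1→{s1, s4}, s3→{s5}, s4→∅, s5→{s3}; union {s1, s3, s4, s5}; ε-closure = {s0, s1, s3, s4, s5}.
Read '1': s0→∅, s1→∅, s3→∅, s4→{s1, s4}, s5→{s1, s3, s5}; union {s1, s3, s4, s5}; ε-closure = {s0, s1, s3, s4, s5}.
Read '0': s0→{s5}, s1→{s1, s4}, s3→{s5}, s4→∅, s5→{s3}; union {s1, s3, s4, s5}; ε-closure = {s0, s1, s3, s4, s5}.

{s0, s1, s3, s4, s5}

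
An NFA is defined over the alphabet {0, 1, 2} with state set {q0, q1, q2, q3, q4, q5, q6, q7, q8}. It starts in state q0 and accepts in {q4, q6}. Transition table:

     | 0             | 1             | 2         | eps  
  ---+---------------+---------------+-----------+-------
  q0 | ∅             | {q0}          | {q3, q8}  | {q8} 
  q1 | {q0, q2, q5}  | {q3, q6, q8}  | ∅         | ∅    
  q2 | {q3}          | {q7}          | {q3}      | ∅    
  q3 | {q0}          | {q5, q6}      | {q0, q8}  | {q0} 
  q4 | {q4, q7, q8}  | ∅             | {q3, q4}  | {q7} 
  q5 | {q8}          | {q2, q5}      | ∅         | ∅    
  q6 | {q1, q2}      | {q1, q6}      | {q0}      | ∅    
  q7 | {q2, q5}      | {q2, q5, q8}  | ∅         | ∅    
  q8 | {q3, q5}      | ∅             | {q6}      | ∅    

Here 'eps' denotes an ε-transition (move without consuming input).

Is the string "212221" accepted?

Start: ε-closure({q0}) = {q0, q8}.
Read '2': q0→{q3, q8}, q8→{q6}; union {q3, q6, q8}; ε-closure = {q0, q3, q6, q8}.
Read '1': q0→{q0}, q3→{q5, q6}, q6→{q1, q6}, q8→∅; union {q0, q1, q5, q6}; ε-closure = {q0, q1, q5, q6, q8}.
Read '2': q0→{q3, q8}, q1→∅, q5→∅, q6→{q0}, q8→{q6}; now {q0, q3, q6, q8}.
Read '2': q0→{q3, q8}, q3→{q0, q8}, q6→{q0}, q8→{q6}; now {q0, q3, q6, q8}.
Read '2': q0→{q3, q8}, q3→{q0, q8}, q6→{q0}, q8→{q6}; now {q0, q3, q6, q8}.
Read '1': q0→{q0}, q3→{q5, q6}, q6→{q1, q6}, q8→∅; union {q0, q1, q5, q6}; ε-closure = {q0, q1, q5, q6, q8}.
The final set {q0, q1, q5, q6, q8} contains the accepting state q6.

Yes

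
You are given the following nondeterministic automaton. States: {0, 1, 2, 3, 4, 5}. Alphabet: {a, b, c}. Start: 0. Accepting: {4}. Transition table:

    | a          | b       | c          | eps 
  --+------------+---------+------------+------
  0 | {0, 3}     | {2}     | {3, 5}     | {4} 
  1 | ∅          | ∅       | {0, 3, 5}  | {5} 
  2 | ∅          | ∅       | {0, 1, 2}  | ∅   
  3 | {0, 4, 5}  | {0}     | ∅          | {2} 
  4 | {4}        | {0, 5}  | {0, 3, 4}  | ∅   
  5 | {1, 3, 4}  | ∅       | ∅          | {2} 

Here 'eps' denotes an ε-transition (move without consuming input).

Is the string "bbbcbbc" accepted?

Yes

Start: ε-closure({0}) = {0, 4}.
Read 'b': 0→{2}, 4→{0, 5}; union {0, 2, 5}; ε-closure = {0, 2, 4, 5}.
Read 'b': 0→{2}, 2→∅, 4→{0, 5}, 5→∅; union {0, 2, 5}; ε-closure = {0, 2, 4, 5}.
Read 'b': 0→{2}, 2→∅, 4→{0, 5}, 5→∅; union {0, 2, 5}; ε-closure = {0, 2, 4, 5}.
Read 'c': 0→{3, 5}, 2→{0, 1, 2}, 4→{0, 3, 4}, 5→∅; now {0, 1, 2, 3, 4, 5}.
Read 'b': 0→{2}, 1→∅, 2→∅, 3→{0}, 4→{0, 5}, 5→∅; union {0, 2, 5}; ε-closure = {0, 2, 4, 5}.
Read 'b': 0→{2}, 2→∅, 4→{0, 5}, 5→∅; union {0, 2, 5}; ε-closure = {0, 2, 4, 5}.
Read 'c': 0→{3, 5}, 2→{0, 1, 2}, 4→{0, 3, 4}, 5→∅; now {0, 1, 2, 3, 4, 5}.
The final set {0, 1, 2, 3, 4, 5} contains the accepting state 4.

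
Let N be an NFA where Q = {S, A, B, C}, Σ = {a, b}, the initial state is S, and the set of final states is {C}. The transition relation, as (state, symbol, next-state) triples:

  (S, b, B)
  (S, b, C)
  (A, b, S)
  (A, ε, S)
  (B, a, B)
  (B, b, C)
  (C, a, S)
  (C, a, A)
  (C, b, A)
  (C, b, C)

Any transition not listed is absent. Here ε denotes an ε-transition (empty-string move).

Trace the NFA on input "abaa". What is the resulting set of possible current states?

Start in {S}.
Read 'a': S→∅; now ∅.
The set is empty and remains empty for the remaining 3 symbols.

∅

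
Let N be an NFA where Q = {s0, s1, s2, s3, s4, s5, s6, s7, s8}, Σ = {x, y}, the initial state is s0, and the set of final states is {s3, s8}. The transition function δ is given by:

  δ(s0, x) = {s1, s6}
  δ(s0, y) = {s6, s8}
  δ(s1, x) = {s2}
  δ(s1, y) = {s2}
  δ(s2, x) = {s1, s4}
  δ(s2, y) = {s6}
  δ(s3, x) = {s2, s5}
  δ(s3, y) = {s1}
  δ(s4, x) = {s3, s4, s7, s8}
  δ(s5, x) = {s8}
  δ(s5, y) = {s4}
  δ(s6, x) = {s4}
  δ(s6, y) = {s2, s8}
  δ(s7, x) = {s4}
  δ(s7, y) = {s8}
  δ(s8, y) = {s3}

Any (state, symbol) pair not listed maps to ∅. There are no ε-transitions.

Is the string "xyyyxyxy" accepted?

No

Start in {s0}.
Read 'x': {s0} → {s1, s6}.
Read 'y': {s1, s6} → {s2, s8}.
Read 'y': {s2, s8} → {s3, s6}.
Read 'y': {s3, s6} → {s1, s2, s8}.
Read 'x': {s1, s2, s8} → {s1, s2, s4}.
Read 'y': {s1, s2, s4} → {s2, s6}.
Read 'x': {s2, s6} → {s1, s4}.
Read 'y': {s1, s4} → {s2}.
The final set {s2} contains no accepting state.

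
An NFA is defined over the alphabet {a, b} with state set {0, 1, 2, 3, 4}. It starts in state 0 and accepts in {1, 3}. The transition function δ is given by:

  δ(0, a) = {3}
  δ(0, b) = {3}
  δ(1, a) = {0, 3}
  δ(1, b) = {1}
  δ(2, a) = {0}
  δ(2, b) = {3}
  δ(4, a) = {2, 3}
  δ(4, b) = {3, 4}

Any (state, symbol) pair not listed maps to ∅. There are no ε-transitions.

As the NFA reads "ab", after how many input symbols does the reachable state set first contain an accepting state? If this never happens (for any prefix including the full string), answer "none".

Start in {0}.
Read 'a': {0} → {3}.
None of the earlier sets intersect F, but {3} does.

1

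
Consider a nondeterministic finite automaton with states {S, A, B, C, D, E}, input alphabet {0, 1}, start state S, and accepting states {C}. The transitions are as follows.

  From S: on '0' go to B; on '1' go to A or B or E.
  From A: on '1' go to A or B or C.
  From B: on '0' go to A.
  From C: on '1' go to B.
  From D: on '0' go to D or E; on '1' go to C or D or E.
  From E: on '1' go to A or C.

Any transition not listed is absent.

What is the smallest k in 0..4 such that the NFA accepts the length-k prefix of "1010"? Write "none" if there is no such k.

3

Start in {S}.
Read '1': S→{A, B, E}; now {A, B, E}.
Read '0': A→∅, B→{A}, E→∅; now {A}.
Read '1': A→{A, B, C}; now {A, B, C}.
None of the earlier sets intersect F, but {A, B, C} does.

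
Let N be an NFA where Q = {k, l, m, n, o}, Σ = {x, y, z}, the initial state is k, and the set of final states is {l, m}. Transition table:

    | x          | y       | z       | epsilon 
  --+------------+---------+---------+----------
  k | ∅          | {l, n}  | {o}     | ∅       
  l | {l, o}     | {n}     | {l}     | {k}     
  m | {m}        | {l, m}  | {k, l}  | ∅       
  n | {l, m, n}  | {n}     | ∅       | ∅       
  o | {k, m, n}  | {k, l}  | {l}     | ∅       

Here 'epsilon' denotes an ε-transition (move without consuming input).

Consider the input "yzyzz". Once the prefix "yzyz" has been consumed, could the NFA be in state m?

No

Start in {k}.
Read 'y': k→{l, n}; union {l, n}; ε-closure = {k, l, n}.
Read 'z': k→{o}, l→{l}, n→∅; union {l, o}; ε-closure = {k, l, o}.
Read 'y': k→{l, n}, l→{n}, o→{k, l}; now {k, l, n}.
Read 'z': k→{o}, l→{l}, n→∅; union {l, o}; ε-closure = {k, l, o}.
State m is not in {k, l, o}.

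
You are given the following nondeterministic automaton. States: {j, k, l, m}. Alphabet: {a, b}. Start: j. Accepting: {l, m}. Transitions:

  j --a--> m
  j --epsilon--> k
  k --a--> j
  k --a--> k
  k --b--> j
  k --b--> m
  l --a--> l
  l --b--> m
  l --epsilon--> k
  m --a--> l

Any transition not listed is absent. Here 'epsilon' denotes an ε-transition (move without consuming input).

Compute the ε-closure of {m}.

{m}

Begin with {m}.
No ε-moves leave this set, so the closure equals the set itself.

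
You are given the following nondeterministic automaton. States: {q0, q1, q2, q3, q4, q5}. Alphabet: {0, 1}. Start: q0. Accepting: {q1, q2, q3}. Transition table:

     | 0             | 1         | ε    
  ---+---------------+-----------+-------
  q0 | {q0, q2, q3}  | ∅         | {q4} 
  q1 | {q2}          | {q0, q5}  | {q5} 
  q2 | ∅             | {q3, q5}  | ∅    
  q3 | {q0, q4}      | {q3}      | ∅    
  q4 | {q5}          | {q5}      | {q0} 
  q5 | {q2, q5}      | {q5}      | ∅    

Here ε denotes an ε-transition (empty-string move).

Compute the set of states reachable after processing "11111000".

{q2, q5}

Start: ε-closure({q0}) = {q0, q4}.
Read '1': {q0, q4} → {q5}.
Read '1': {q5} → {q5}.
Read '1': {q5} → {q5}.
Read '1': {q5} → {q5}.
Read '1': {q5} → {q5}.
Read '0': {q5} → {q2, q5}.
Read '0': {q2, q5} → {q2, q5}.
Read '0': {q2, q5} → {q2, q5}.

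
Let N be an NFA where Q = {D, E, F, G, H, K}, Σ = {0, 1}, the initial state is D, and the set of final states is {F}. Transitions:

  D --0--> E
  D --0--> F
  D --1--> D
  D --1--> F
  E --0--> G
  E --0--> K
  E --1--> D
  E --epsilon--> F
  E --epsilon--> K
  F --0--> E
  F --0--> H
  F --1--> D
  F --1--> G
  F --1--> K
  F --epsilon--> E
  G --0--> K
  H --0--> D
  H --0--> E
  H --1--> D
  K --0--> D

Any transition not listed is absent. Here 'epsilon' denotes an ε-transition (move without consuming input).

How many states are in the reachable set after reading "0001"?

Start in {D}.
Read '0': D→{E, F}; union {E, F}; ε-closure = {E, F, K}.
Read '0': E→{G, K}, F→{E, H}, K→{D}; union {D, E, G, H, K}; ε-closure = {D, E, F, G, H, K}.
Read '0': D→{E, F}, E→{G, K}, F→{E, H}, G→{K}, H→{D, E}, K→{D}; now {D, E, F, G, H, K}.
Read '1': D→{D, F}, E→{D}, F→{D, G, K}, G→∅, H→{D}, K→∅; union {D, F, G, K}; ε-closure = {D, E, F, G, K}.
That set has 5 states.

5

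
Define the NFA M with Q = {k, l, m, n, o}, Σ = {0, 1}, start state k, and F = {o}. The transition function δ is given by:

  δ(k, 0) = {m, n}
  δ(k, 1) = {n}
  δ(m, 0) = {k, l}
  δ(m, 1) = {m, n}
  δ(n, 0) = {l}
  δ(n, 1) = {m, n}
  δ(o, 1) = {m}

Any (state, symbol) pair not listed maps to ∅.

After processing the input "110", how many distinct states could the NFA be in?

2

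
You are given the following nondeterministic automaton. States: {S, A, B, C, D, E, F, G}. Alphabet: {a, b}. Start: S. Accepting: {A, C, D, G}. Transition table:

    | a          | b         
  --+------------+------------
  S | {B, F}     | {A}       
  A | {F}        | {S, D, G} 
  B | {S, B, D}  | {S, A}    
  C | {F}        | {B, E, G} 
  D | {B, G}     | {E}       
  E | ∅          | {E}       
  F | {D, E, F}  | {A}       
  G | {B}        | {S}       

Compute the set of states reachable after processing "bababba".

{B, F, G}

Start in {S}.
Read 'b': {S} → {A}.
Read 'a': {A} → {F}.
Read 'b': {F} → {A}.
Read 'a': {A} → {F}.
Read 'b': {F} → {A}.
Read 'b': {A} → {S, D, G}.
Read 'a': {S, D, G} → {B, F, G}.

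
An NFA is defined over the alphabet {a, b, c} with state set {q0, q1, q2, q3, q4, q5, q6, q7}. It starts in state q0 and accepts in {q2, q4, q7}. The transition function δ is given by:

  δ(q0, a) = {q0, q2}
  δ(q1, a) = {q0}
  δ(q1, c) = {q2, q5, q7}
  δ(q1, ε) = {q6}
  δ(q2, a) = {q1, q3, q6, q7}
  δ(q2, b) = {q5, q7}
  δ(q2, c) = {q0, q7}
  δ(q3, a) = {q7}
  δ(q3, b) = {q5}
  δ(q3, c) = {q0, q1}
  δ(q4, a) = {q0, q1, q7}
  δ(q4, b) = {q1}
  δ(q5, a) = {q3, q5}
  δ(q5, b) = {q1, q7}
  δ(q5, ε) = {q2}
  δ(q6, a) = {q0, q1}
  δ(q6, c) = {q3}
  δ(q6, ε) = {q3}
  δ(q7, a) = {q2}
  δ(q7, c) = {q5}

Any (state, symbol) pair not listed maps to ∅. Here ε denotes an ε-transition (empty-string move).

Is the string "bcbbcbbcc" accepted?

No

Start in {q0}.
Read 'b': {q0} → ∅.
The set is empty and remains empty for the remaining 8 symbols.
The final set ∅ contains no accepting state.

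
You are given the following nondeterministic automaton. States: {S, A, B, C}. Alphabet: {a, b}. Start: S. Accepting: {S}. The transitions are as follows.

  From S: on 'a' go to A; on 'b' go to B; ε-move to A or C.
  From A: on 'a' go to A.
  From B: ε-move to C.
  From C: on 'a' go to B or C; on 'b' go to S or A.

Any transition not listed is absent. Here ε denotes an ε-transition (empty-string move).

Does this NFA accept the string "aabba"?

No

Start: ε-closure({S}) = {S, A, C}.
Read 'a': {S, A, C} → {A, B, C}.
Read 'a': {A, B, C} → {A, B, C}.
Read 'b': {A, B, C} → {S, A, C}.
Read 'b': {S, A, C} → {S, A, B, C}.
Read 'a': {S, A, B, C} → {A, B, C}.
The final set {A, B, C} contains no accepting state.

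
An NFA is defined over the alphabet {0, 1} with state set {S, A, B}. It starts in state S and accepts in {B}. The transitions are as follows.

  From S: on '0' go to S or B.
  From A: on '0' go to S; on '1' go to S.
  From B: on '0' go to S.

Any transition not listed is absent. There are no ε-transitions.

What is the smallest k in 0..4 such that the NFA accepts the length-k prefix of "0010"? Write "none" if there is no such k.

Start in {S}.
Read '0': {S} → {S, B}.
None of the earlier sets intersect F, but {S, B} does.

1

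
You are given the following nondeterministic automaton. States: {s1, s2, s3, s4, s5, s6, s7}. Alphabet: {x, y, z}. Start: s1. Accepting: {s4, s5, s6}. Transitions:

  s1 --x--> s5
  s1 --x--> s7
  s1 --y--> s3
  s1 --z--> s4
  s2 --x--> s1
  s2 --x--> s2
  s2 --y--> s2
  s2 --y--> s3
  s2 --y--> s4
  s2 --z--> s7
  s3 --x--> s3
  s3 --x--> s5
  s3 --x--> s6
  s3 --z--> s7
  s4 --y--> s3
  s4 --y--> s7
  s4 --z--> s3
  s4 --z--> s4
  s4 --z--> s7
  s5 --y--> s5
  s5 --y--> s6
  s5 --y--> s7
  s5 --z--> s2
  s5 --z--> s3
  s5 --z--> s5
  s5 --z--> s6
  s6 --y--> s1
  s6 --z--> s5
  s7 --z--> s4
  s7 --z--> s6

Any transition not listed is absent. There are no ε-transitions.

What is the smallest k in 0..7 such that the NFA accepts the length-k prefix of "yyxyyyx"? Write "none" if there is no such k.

none

Start in {s1}.
Read 'y': s1→{s3}; now {s3}.
Read 'y': s3→∅; now ∅.
The set is empty and remains empty for the remaining 5 symbols.
No reachable set along the way intersects F.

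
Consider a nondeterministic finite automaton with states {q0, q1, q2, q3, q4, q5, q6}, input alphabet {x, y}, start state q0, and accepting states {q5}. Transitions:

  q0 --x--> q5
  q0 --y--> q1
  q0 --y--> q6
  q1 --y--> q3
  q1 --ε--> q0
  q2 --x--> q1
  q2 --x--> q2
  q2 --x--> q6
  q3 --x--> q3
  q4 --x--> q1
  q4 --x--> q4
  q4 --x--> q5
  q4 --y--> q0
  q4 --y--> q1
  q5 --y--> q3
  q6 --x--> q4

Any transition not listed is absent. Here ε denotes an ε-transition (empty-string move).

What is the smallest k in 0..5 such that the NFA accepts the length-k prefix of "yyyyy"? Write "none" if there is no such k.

Start in {q0}.
Read 'y': {q0} → {q0, q1, q6}.
Read 'y': {q0, q1, q6} → {q0, q1, q3, q6}.
Read 'y': {q0, q1, q3, q6} → {q0, q1, q3, q6}.
Read 'y': {q0, q1, q3, q6} → {q0, q1, q3, q6}.
Read 'y': {q0, q1, q3, q6} → {q0, q1, q3, q6}.
No reachable set along the way intersects F.

none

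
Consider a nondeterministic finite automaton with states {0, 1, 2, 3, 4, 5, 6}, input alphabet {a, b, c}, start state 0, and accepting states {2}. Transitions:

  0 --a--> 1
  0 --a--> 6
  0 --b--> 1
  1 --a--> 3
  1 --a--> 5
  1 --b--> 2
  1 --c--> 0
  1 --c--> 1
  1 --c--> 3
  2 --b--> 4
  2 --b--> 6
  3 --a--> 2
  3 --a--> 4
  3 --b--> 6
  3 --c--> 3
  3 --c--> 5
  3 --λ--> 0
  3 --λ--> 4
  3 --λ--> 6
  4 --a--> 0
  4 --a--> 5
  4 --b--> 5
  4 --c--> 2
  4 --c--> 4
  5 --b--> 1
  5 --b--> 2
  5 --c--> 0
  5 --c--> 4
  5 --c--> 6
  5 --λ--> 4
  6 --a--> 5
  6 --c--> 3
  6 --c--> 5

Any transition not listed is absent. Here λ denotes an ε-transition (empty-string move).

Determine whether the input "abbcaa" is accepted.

No

Start in {0}.
Read 'a': 0→{1, 6}; now {1, 6}.
Read 'b': 1→{2}, 6→∅; now {2}.
Read 'b': 2→{4, 6}; now {4, 6}.
Read 'c': 4→{2, 4}, 6→{3, 5}; union {2, 3, 4, 5}; ε-closure = {0, 2, 3, 4, 5, 6}.
Read 'a': 0→{1, 6}, 2→∅, 3→{2, 4}, 4→{0, 5}, 5→∅, 6→{5}; now {0, 1, 2, 4, 5, 6}.
Read 'a': 0→{1, 6}, 1→{3, 5}, 2→∅, 4→{0, 5}, 5→∅, 6→{5}; union {0, 1, 3, 5, 6}; ε-closure = {0, 1, 3, 4, 5, 6}.
The final set {0, 1, 3, 4, 5, 6} contains no accepting state.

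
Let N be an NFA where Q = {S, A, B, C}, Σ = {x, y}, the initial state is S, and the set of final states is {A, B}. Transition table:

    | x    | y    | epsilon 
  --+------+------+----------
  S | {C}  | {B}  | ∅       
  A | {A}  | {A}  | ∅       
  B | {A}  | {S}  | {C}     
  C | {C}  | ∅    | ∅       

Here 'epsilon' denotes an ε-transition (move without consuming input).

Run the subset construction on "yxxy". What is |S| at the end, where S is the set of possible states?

Start in {S}.
Read 'y': {S} → {B, C}.
Read 'x': {B, C} → {A, C}.
Read 'x': {A, C} → {A, C}.
Read 'y': {A, C} → {A}.
That set has 1 state.

1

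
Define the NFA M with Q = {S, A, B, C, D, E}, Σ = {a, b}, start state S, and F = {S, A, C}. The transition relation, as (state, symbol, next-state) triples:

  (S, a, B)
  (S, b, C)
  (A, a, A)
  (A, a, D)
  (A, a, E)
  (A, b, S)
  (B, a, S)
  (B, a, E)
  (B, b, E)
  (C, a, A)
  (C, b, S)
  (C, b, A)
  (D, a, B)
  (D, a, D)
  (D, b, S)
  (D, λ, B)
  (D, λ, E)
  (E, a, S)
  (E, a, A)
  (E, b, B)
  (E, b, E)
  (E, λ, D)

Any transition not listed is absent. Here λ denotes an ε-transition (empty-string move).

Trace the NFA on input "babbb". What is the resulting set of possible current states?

{S, A}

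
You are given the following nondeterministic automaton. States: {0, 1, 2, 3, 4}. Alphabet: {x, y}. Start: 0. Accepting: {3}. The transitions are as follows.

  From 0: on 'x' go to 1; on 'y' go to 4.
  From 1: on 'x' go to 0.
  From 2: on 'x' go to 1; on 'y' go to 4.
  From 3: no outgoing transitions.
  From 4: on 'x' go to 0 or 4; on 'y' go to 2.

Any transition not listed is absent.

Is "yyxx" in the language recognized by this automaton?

No

Start in {0}.
Read 'y': 0→{4}; now {4}.
Read 'y': 4→{2}; now {2}.
Read 'x': 2→{1}; now {1}.
Read 'x': 1→{0}; now {0}.
The final set {0} contains no accepting state.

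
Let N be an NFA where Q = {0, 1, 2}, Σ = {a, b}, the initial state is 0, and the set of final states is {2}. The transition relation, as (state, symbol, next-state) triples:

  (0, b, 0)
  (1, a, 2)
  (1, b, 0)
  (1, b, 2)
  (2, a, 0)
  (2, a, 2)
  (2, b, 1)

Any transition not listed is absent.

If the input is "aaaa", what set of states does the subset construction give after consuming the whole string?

Start in {0}.
Read 'a': 0→∅; now ∅.
The set is empty and remains empty for the remaining 3 symbols.

∅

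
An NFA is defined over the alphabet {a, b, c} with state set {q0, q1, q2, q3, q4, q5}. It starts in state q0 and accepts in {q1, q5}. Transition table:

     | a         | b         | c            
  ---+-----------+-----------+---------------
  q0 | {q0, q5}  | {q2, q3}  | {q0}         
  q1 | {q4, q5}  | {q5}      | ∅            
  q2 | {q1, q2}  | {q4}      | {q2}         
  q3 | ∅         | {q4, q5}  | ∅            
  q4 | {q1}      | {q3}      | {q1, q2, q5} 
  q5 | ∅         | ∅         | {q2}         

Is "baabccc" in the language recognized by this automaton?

Start in {q0}.
Read 'b': q0→{q2, q3}; now {q2, q3}.
Read 'a': q2→{q1, q2}, q3→∅; now {q1, q2}.
Read 'a': q1→{q4, q5}, q2→{q1, q2}; now {q1, q2, q4, q5}.
Read 'b': q1→{q5}, q2→{q4}, q4→{q3}, q5→∅; now {q3, q4, q5}.
Read 'c': q3→∅, q4→{q1, q2, q5}, q5→{q2}; now {q1, q2, q5}.
Read 'c': q1→∅, q2→{q2}, q5→{q2}; now {q2}.
Read 'c': q2→{q2}; now {q2}.
The final set {q2} contains no accepting state.

No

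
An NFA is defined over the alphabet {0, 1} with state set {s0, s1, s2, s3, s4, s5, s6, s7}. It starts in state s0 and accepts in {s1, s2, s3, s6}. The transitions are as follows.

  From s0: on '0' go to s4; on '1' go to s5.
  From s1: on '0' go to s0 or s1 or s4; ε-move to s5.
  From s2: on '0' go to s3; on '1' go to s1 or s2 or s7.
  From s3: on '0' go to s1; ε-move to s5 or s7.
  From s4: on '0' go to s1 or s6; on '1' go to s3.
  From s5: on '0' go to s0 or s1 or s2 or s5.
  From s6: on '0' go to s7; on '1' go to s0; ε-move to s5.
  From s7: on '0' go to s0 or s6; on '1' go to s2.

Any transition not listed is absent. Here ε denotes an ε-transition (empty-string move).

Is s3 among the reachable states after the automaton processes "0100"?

Start in {s0}.
Read '0': {s0} → {s4}.
Read '1': {s4} → {s3, s5, s7}.
Read '0': {s3, s5, s7} → {s0, s1, s2, s5, s6}.
Read '0': {s0, s1, s2, s5, s6} → {s0, s1, s2, s3, s4, s5, s7}.
State s3 is in {s0, s1, s2, s3, s4, s5, s7}.

Yes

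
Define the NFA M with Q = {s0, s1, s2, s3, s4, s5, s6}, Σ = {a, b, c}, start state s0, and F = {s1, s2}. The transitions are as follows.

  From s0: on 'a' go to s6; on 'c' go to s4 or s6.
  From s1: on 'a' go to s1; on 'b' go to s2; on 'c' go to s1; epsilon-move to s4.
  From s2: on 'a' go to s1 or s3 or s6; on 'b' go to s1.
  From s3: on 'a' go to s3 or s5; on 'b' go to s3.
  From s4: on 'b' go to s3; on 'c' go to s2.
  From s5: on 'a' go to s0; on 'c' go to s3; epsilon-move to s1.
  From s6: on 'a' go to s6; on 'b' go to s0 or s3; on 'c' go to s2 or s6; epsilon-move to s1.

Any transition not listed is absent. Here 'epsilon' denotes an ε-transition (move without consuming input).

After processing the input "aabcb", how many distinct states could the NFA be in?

Start in {s0}.
Read 'a': {s0} → {s1, s4, s6}.
Read 'a': {s1, s4, s6} → {s1, s4, s6}.
Read 'b': {s1, s4, s6} → {s0, s2, s3}.
Read 'c': {s0, s2, s3} → {s1, s4, s6}.
Read 'b': {s1, s4, s6} → {s0, s2, s3}.
That set has 3 states.

3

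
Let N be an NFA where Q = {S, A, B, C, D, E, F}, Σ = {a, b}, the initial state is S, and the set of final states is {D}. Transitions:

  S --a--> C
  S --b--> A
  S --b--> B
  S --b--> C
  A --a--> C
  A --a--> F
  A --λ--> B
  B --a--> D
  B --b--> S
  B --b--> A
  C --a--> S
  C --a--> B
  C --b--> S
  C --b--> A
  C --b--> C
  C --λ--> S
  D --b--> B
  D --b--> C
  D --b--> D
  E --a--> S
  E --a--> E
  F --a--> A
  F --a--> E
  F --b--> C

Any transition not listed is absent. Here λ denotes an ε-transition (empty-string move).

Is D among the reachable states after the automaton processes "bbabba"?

Yes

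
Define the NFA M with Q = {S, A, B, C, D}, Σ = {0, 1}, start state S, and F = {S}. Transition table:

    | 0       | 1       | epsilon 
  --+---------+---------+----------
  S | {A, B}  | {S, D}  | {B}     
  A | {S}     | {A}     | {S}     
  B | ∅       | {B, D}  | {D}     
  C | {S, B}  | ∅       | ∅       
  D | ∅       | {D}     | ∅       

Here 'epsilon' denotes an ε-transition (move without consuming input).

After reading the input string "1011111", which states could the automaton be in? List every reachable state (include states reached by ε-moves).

Start: ε-closure({S}) = {S, B, D}.
Read '1': S→{S, D}, B→{B, D}, D→{D}; now {S, B, D}.
Read '0': S→{A, B}, B→∅, D→∅; union {A, B}; ε-closure = {S, A, B, D}.
Read '1': S→{S, D}, A→{A}, B→{B, D}, D→{D}; now {S, A, B, D}.
Read '1': S→{S, D}, A→{A}, B→{B, D}, D→{D}; now {S, A, B, D}.
Read '1': S→{S, D}, A→{A}, B→{B, D}, D→{D}; now {S, A, B, D}.
Read '1': S→{S, D}, A→{A}, B→{B, D}, D→{D}; now {S, A, B, D}.
Read '1': S→{S, D}, A→{A}, B→{B, D}, D→{D}; now {S, A, B, D}.

{S, A, B, D}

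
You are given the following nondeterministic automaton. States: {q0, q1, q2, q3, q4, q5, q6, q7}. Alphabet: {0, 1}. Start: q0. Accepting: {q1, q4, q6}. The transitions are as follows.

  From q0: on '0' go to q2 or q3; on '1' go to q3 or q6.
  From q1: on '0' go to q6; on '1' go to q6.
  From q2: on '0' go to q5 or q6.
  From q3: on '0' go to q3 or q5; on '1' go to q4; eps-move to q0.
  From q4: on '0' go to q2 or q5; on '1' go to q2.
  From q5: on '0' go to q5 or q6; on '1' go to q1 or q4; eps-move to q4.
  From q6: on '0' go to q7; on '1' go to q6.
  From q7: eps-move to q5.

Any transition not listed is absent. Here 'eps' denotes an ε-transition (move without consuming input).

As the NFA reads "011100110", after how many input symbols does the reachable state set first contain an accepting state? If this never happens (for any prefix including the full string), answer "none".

2

Start in {q0}.
Read '0': q0→{q2, q3}; union {q2, q3}; ε-closure = {q0, q2, q3}.
Read '1': q0→{q3, q6}, q2→∅, q3→{q4}; union {q3, q4, q6}; ε-closure = {q0, q3, q4, q6}.
None of the earlier sets intersect F, but {q0, q3, q4, q6} does.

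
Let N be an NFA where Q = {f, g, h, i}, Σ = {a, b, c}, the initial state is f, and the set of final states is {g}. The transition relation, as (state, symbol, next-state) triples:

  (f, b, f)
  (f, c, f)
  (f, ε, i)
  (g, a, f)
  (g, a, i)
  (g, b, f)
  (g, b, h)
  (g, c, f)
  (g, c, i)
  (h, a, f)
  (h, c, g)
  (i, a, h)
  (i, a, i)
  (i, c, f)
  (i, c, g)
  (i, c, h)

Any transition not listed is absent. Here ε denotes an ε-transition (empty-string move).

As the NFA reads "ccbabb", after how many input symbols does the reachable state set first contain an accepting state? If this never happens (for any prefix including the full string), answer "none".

Start: ε-closure({f}) = {f, i}.
Read 'c': f→{f}, i→{f, g, h}; union {f, g, h}; ε-closure = {f, g, h, i}.
None of the earlier sets intersect F, but {f, g, h, i} does.

1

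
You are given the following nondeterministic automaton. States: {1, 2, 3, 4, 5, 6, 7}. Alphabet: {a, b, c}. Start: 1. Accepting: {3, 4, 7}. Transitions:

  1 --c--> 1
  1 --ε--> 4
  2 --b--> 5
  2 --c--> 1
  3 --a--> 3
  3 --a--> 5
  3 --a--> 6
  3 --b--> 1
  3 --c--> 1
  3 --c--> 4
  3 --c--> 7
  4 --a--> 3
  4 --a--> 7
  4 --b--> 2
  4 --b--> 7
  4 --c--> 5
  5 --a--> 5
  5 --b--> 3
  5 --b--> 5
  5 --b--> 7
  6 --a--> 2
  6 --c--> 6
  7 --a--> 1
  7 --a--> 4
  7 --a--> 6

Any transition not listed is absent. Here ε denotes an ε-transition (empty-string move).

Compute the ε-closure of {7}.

{7}

Begin with {7}.
No ε-moves leave this set, so the closure equals the set itself.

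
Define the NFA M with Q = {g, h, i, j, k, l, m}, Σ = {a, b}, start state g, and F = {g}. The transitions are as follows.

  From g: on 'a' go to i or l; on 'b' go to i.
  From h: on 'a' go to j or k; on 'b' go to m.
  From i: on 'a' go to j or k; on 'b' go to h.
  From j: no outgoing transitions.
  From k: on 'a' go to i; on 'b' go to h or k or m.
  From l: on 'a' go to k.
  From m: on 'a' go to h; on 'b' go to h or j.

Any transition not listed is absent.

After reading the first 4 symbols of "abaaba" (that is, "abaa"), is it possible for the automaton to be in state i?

Yes

Start in {g}.
Read 'a': g→{i, l}; now {i, l}.
Read 'b': i→{h}, l→∅; now {h}.
Read 'a': h→{j, k}; now {j, k}.
Read 'a': j→∅, k→{i}; now {i}.
State i is in {i}.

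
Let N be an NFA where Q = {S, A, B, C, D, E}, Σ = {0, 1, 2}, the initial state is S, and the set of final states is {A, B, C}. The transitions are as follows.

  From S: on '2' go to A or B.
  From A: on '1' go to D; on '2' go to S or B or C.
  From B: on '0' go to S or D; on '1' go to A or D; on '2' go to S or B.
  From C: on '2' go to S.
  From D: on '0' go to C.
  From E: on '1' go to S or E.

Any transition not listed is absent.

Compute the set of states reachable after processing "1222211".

Start in {S}.
Read '1': S→∅; now ∅.
The set is empty and remains empty for the remaining 6 symbols.

∅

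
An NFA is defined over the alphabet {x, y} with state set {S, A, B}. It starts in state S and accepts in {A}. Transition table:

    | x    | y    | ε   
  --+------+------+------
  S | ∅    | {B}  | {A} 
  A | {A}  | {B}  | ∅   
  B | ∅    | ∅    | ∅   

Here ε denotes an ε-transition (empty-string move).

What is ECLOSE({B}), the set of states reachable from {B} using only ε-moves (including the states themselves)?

Begin with {B}.
No ε-moves leave this set, so the closure equals the set itself.

{B}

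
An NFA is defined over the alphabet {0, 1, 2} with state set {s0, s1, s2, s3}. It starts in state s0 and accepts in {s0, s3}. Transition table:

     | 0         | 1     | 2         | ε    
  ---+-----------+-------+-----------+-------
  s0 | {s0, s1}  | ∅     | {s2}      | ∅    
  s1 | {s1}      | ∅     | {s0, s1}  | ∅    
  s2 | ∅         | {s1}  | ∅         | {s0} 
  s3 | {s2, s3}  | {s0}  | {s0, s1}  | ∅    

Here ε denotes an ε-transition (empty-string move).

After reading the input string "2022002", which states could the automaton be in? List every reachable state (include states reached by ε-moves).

{s0, s1, s2}

Start in {s0}.
Read '2': s0→{s2}; union {s2}; ε-closure = {s0, s2}.
Read '0': s0→{s0, s1}, s2→∅; now {s0, s1}.
Read '2': s0→{s2}, s1→{s0, s1}; now {s0, s1, s2}.
Read '2': s0→{s2}, s1→{s0, s1}, s2→∅; now {s0, s1, s2}.
Read '0': s0→{s0, s1}, s1→{s1}, s2→∅; now {s0, s1}.
Read '0': s0→{s0, s1}, s1→{s1}; now {s0, s1}.
Read '2': s0→{s2}, s1→{s0, s1}; now {s0, s1, s2}.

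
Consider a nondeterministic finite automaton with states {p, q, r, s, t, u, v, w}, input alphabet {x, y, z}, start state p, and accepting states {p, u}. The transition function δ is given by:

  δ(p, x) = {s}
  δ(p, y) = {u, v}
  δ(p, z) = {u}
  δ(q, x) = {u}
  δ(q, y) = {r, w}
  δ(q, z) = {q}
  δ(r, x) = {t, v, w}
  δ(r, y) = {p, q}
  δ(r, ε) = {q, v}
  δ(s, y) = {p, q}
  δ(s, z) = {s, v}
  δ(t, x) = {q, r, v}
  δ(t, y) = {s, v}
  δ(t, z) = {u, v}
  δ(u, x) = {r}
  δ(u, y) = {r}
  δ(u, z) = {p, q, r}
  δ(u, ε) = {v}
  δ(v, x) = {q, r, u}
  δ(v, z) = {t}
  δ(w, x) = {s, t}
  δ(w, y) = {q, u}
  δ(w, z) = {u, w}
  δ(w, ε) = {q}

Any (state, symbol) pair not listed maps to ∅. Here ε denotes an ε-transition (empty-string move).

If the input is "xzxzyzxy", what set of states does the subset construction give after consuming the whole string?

{p, q, r, s, u, v, w}

Start in {p}.
Read 'x': {p} → {s}.
Read 'z': {s} → {s, v}.
Read 'x': {s, v} → {q, r, u, v}.
Read 'z': {q, r, u, v} → {p, q, r, t, v}.
Read 'y': {p, q, r, t, v} → {p, q, r, s, u, v, w}.
Read 'z': {p, q, r, s, u, v, w} → {p, q, r, s, t, u, v, w}.
Read 'x': {p, q, r, s, t, u, v, w} → {q, r, s, t, u, v, w}.
Read 'y': {q, r, s, t, u, v, w} → {p, q, r, s, u, v, w}.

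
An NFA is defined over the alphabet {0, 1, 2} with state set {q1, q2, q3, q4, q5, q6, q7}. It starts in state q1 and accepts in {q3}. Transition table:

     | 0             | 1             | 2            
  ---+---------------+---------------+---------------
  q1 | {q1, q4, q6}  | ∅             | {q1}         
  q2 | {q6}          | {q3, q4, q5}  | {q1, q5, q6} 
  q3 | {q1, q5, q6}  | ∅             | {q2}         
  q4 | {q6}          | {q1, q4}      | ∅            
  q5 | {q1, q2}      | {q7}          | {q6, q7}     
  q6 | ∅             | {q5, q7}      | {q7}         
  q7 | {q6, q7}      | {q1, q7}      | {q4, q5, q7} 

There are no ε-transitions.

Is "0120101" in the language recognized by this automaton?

Start in {q1}.
Read '0': {q1} → {q1, q4, q6}.
Read '1': {q1, q4, q6} → {q1, q4, q5, q7}.
Read '2': {q1, q4, q5, q7} → {q1, q4, q5, q6, q7}.
Read '0': {q1, q4, q5, q6, q7} → {q1, q2, q4, q6, q7}.
Read '1': {q1, q2, q4, q6, q7} → {q1, q3, q4, q5, q7}.
Read '0': {q1, q3, q4, q5, q7} → {q1, q2, q4, q5, q6, q7}.
Read '1': {q1, q2, q4, q5, q6, q7} → {q1, q3, q4, q5, q7}.
The final set {q1, q3, q4, q5, q7} contains the accepting state q3.

Yes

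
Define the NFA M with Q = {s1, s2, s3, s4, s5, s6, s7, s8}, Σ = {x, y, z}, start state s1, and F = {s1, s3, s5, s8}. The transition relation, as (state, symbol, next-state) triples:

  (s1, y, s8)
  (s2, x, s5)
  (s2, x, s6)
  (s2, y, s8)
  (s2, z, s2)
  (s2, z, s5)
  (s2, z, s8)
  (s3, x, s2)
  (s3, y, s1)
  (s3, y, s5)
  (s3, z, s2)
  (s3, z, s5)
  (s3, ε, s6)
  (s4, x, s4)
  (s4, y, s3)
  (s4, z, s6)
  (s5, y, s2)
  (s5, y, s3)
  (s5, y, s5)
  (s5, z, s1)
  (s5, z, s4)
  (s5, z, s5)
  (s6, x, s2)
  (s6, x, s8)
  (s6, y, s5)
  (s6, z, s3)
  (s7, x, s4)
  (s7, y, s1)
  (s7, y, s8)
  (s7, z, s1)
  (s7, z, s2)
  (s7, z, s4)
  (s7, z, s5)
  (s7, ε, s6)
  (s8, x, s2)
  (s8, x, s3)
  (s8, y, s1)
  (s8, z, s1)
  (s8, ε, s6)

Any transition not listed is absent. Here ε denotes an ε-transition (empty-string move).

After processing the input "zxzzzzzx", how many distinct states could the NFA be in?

0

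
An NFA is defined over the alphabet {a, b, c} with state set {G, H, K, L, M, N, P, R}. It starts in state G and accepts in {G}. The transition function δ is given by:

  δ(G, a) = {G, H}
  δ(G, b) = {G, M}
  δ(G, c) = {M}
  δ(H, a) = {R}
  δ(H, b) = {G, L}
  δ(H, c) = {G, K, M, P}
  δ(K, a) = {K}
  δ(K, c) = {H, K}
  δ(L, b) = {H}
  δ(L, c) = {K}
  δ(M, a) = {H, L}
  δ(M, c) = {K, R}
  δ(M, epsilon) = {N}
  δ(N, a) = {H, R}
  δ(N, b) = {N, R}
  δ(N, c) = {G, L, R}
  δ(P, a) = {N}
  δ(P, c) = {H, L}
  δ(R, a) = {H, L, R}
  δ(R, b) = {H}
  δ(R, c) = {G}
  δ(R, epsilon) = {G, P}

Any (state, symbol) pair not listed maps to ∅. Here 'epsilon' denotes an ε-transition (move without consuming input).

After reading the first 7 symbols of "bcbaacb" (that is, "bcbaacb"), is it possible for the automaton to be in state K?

No

Start in {G}.
Read 'b': {G} → {G, M, N}.
Read 'c': {G, M, N} → {G, K, L, M, N, P, R}.
Read 'b': {G, K, L, M, N, P, R} → {G, H, M, N, P, R}.
Read 'a': {G, H, M, N, P, R} → {G, H, L, N, P, R}.
Read 'a': {G, H, L, N, P, R} → {G, H, L, N, P, R}.
Read 'c': {G, H, L, N, P, R} → {G, H, K, L, M, N, P, R}.
Read 'b': {G, H, K, L, M, N, P, R} → {G, H, L, M, N, P, R}.
State K is not in {G, H, L, M, N, P, R}.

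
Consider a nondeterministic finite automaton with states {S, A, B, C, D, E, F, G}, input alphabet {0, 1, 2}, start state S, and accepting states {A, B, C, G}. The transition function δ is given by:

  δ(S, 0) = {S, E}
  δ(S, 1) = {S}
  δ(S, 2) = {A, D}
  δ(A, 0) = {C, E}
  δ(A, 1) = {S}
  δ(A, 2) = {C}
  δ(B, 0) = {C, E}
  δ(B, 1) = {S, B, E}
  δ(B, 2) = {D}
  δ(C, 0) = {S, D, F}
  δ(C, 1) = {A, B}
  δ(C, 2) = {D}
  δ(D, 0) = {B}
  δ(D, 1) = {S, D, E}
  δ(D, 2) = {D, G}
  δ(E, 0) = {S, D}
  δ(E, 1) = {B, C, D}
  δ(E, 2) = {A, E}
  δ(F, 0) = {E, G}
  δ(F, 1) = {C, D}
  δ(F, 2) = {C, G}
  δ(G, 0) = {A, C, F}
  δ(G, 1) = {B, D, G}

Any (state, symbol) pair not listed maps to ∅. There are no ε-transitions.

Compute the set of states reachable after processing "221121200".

Start in {S}.
Read '2': S→{A, D}; now {A, D}.
Read '2': A→{C}, D→{D, G}; now {C, D, G}.
Read '1': C→{A, B}, D→{S, D, E}, G→{B, D, G}; now {S, A, B, D, E, G}.
Read '1': S→{S}, A→{S}, B→{S, B, E}, D→{S, D, E}, E→{B, C, D}, G→{B, D, G}; now {S, B, C, D, E, G}.
Read '2': S→{A, D}, B→{D}, C→{D}, D→{D, G}, E→{A, E}, G→∅; now {A, D, E, G}.
Read '1': A→{S}, D→{S, D, E}, E→{B, C, D}, G→{B, D, G}; now {S, B, C, D, E, G}.
Read '2': S→{A, D}, B→{D}, C→{D}, D→{D, G}, E→{A, E}, G→∅; now {A, D, E, G}.
Read '0': A→{C, E}, D→{B}, E→{S, D}, G→{A, C, F}; now {S, A, B, C, D, E, F}.
Read '0': S→{S, E}, A→{C, E}, B→{C, E}, C→{S, D, F}, D→{B}, E→{S, D}, F→{E, G}; now {S, B, C, D, E, F, G}.

{S, B, C, D, E, F, G}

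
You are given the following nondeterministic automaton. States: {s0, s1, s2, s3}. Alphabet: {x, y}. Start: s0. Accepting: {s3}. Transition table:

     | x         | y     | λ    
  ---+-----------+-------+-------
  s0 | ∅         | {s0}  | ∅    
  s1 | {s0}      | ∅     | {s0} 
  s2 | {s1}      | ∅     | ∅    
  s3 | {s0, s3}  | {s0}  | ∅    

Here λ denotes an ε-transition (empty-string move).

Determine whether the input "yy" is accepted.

Start in {s0}.
Read 'y': {s0} → {s0}.
Read 'y': {s0} → {s0}.
The final set {s0} contains no accepting state.

No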